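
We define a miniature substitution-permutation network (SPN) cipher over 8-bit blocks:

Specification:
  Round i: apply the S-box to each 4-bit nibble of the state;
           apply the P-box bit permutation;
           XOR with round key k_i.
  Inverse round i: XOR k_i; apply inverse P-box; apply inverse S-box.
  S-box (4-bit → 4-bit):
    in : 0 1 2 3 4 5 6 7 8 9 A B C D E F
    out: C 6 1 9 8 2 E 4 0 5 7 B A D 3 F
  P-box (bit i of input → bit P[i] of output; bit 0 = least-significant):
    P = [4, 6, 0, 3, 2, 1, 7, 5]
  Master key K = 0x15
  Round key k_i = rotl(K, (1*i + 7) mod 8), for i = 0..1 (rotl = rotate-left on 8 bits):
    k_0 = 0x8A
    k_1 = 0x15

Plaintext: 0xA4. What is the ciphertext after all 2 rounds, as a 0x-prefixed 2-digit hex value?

0xBD

s_0 = plaintext = 0xA4
s_1 = Round(s_0, k_0) = 0x04
s_2 = Round(s_1, k_1) = 0xBD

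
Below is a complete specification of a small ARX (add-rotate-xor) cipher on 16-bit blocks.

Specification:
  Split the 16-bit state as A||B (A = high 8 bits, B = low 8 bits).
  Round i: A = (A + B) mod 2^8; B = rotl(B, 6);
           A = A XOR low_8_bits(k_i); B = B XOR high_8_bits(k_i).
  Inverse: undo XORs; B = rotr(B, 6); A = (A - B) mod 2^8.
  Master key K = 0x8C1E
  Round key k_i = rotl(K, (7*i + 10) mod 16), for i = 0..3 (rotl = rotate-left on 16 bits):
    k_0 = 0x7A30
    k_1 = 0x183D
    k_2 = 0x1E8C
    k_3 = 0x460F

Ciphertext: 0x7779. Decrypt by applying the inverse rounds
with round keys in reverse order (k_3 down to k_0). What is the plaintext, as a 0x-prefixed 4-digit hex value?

s_0 = ciphertext = 0x7779
s_1 = InvRound(s_0, k_3) = 0x7CFC
s_2 = InvRound(s_1, k_2) = 0x658B
s_3 = InvRound(s_2, k_1) = 0x0A4E
s_4 = InvRound(s_3, k_0) = 0x6AD0

0x6AD0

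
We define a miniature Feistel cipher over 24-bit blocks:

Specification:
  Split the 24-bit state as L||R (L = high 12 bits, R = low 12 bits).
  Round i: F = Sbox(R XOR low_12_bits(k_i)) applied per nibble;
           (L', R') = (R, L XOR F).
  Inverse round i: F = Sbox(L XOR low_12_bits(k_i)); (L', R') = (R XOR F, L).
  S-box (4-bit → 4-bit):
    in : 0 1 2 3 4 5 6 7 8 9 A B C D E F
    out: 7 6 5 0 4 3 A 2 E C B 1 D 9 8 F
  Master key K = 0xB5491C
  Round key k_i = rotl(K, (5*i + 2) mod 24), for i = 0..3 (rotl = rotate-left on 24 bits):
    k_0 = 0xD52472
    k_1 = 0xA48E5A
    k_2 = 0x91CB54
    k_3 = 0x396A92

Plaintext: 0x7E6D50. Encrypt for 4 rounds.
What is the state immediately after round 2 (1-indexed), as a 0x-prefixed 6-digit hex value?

0xBB3EDC

s_0 = plaintext = 0x7E6D50
s_1 = Round(s_0, k_0) = 0xD50BB3
s_2 = Round(s_1, k_1) = 0xBB3EDC
s_3 = Round(s_2, k_2) = 0xEDC85D
s_4 = Round(s_3, k_3) = 0x85DB03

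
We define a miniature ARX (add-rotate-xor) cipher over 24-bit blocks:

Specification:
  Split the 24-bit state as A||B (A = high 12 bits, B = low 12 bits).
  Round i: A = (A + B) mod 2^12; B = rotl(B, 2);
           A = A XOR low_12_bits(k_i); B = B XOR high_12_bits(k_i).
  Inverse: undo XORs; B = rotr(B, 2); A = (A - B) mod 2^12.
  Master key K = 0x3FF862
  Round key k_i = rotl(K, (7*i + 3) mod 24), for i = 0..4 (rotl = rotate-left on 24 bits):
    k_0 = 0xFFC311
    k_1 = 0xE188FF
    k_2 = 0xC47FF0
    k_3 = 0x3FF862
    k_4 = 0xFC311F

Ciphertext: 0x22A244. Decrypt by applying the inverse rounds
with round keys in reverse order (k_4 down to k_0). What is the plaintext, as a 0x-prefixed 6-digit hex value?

s_0 = ciphertext = 0x22A244
s_1 = InvRound(s_0, k_4) = 0x3D4F61
s_2 = InvRound(s_1, k_3) = 0x08FB27
s_3 = InvRound(s_2, k_2) = 0xDA71D8
s_4 = InvRound(s_3, k_1) = 0x1683F0
s_5 = InvRound(s_4, k_0) = 0xF76303

0xF76303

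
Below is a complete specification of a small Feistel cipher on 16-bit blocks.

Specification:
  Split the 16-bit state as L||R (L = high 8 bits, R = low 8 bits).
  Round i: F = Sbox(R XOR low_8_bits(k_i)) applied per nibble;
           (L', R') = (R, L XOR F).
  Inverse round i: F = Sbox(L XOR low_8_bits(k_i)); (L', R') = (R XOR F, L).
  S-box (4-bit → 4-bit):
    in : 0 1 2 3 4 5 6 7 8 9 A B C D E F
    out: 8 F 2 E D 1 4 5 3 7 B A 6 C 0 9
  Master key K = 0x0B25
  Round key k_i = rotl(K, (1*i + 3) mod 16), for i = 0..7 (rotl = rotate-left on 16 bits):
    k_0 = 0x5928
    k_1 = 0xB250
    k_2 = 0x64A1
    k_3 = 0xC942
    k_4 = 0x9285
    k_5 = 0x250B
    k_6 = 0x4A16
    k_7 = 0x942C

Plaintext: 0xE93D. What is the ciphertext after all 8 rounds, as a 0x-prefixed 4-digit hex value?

0x5641

s_0 = plaintext = 0xE93D
s_1 = Round(s_0, k_0) = 0x3D18
s_2 = Round(s_1, k_1) = 0x18EE
s_3 = Round(s_2, k_2) = 0xEEC1
s_4 = Round(s_3, k_3) = 0xC1D0
s_5 = Round(s_4, k_4) = 0xD0D0
s_6 = Round(s_5, k_5) = 0xD01A
s_7 = Round(s_6, k_6) = 0x1A56
s_8 = Round(s_7, k_7) = 0x5641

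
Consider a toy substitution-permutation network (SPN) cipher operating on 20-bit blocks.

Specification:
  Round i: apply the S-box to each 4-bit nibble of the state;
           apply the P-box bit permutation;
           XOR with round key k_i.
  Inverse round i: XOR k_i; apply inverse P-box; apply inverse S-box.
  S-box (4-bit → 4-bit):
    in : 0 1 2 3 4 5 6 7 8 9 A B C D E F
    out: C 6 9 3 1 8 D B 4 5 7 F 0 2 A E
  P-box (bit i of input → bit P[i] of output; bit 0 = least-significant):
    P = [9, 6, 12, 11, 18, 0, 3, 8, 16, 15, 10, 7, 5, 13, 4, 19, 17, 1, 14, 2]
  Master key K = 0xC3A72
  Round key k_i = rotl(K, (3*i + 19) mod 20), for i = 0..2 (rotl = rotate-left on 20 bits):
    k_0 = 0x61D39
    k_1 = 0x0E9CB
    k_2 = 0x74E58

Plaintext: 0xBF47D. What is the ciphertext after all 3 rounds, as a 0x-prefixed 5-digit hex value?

s_0 = plaintext = 0xBF47D
s_1 = Round(s_0, k_0) = 0x97C6E
s_2 = Round(s_1, k_1) = 0xE80A3
s_3 = Round(s_2, k_2) = 0x34887

0x34887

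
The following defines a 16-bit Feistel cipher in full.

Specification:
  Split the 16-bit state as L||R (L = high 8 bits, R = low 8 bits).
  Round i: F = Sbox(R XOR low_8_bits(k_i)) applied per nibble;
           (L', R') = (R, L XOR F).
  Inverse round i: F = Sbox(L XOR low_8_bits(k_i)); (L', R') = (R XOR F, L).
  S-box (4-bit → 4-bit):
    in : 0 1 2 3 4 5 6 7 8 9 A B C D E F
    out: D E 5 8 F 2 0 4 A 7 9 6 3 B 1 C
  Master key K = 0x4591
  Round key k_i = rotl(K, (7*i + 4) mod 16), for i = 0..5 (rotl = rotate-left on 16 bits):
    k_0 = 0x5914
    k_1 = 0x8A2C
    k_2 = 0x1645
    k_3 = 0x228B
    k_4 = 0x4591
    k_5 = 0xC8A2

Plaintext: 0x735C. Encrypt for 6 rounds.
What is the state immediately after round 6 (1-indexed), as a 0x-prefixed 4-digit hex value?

s_0 = plaintext = 0x735C
s_1 = Round(s_0, k_0) = 0x5C89
s_2 = Round(s_1, k_1) = 0x89CE
s_3 = Round(s_2, k_2) = 0xCE2F
s_4 = Round(s_3, k_3) = 0x2F51
s_5 = Round(s_4, k_4) = 0x5112
s_6 = Round(s_5, k_5) = 0x123C

0x123C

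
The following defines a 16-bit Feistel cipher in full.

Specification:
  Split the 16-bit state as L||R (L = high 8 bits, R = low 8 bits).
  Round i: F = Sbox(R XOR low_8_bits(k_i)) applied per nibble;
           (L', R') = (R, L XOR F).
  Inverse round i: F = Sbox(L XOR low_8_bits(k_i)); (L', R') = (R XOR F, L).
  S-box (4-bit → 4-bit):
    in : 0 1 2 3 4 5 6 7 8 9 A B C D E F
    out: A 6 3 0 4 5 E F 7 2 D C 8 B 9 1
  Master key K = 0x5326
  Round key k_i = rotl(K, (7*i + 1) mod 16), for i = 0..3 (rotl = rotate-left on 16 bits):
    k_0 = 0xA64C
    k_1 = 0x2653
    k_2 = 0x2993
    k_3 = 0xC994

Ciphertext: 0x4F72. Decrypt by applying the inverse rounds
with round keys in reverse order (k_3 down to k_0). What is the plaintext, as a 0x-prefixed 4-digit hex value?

0x9F81

s_0 = ciphertext = 0x4F72
s_1 = InvRound(s_0, k_3) = 0xCE4F
s_2 = InvRound(s_1, k_2) = 0x14CE
s_3 = InvRound(s_2, k_1) = 0x8114
s_4 = InvRound(s_3, k_0) = 0x9F81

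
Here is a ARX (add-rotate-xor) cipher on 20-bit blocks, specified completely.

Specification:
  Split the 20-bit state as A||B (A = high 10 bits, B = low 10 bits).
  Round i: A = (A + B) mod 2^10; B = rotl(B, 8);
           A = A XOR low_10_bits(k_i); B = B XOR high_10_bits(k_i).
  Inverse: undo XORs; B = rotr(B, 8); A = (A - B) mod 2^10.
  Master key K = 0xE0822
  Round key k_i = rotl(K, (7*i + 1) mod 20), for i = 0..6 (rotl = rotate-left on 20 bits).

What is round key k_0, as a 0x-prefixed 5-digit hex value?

0xC1045

K = 0xE0822
k_0 = rotl(K, (7*0+1) mod 20) = rotl(K, 1) = 0xC1045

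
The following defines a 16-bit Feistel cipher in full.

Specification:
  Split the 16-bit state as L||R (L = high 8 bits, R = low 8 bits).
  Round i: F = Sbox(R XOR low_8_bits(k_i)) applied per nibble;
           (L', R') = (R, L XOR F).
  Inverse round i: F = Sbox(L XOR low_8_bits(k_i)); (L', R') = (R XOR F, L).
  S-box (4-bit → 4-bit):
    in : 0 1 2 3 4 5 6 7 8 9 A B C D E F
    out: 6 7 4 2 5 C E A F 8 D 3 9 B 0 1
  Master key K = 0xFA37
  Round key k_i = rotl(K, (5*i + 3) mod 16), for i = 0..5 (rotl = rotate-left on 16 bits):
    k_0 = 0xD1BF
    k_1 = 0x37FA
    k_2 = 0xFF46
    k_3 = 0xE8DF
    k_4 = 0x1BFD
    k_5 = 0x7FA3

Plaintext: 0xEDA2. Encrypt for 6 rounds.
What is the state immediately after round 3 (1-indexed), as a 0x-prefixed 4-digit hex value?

s_0 = plaintext = 0xEDA2
s_1 = Round(s_0, k_0) = 0xA296
s_2 = Round(s_1, k_1) = 0x964B
s_3 = Round(s_2, k_2) = 0x4BFD
s_4 = Round(s_3, k_3) = 0xFD0F
s_5 = Round(s_4, k_4) = 0x0FE9
s_6 = Round(s_5, k_5) = 0xE952

0x4BFD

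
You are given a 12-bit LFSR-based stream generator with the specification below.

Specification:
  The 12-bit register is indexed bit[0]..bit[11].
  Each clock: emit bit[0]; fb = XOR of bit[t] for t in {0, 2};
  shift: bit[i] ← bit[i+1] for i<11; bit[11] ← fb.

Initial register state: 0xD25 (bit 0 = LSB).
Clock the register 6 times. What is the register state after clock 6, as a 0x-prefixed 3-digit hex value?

reg_0 = 0xD25
clock 1: out=1, reg = 0x692
clock 2: out=0, reg = 0x349
clock 3: out=1, reg = 0x9A4
clock 4: out=0, reg = 0xCD2
clock 5: out=0, reg = 0x669
clock 6: out=1, reg = 0xB34

0xB34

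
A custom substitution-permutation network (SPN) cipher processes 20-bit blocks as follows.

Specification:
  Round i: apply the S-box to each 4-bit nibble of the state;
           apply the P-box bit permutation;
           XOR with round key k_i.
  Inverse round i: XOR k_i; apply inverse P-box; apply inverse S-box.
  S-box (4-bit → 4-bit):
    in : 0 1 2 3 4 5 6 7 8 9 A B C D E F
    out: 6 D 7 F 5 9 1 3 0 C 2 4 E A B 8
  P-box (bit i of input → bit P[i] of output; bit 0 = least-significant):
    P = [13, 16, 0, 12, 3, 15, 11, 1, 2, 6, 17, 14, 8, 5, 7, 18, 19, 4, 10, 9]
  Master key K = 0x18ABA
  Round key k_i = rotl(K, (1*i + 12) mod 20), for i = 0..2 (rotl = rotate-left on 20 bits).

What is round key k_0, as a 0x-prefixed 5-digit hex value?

K = 0x18ABA
k_0 = rotl(K, (1*0+12) mod 20) = rotl(K, 12) = 0xBA18A

0xBA18A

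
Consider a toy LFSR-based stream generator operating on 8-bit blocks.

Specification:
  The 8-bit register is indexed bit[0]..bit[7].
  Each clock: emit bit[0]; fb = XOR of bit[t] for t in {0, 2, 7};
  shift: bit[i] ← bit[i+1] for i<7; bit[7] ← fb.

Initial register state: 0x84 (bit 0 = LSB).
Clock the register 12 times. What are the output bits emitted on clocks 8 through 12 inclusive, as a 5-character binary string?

10011

reg_0 = 0x84
clock 1: out=0, reg = 0x42
clock 2: out=0, reg = 0x21
clock 3: out=1, reg = 0x90
clock 4: out=0, reg = 0xC8
clock 5: out=0, reg = 0xE4
clock 6: out=0, reg = 0x72
clock 7: out=0, reg = 0x39
clock 8: out=1, reg = 0x9C
clock 9: out=0, reg = 0x4E
clock 10: out=0, reg = 0xA7
clock 11: out=1, reg = 0xD3
clock 12: out=1, reg = 0x69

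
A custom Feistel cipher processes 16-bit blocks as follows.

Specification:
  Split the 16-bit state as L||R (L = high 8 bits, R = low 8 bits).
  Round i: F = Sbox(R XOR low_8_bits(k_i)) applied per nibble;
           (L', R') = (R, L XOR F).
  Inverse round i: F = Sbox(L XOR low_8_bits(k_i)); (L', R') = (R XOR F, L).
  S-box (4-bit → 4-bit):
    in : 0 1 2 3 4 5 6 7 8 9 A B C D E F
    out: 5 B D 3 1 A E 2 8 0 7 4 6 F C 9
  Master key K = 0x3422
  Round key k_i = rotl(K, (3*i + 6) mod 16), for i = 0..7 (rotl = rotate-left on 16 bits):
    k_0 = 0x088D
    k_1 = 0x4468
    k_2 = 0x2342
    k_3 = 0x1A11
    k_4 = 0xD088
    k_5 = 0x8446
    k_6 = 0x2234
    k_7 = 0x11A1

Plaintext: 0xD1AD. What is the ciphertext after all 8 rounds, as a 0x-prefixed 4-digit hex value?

s_0 = plaintext = 0xD1AD
s_1 = Round(s_0, k_0) = 0xAD04
s_2 = Round(s_1, k_1) = 0x044B
s_3 = Round(s_2, k_2) = 0x4B54
s_4 = Round(s_3, k_3) = 0x5451
s_5 = Round(s_4, k_4) = 0x51A4
s_6 = Round(s_5, k_5) = 0xA49C
s_7 = Round(s_6, k_6) = 0x9CDC
s_8 = Round(s_7, k_7) = 0xDCB3

0xDCB3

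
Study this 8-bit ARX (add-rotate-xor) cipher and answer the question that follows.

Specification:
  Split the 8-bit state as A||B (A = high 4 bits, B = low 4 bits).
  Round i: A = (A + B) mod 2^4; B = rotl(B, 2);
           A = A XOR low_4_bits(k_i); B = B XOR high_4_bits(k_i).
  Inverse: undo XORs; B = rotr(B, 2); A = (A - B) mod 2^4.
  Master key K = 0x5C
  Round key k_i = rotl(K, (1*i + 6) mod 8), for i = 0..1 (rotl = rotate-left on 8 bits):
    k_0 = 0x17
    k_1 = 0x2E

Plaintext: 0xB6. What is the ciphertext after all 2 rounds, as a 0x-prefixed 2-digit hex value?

0x00

s_0 = plaintext = 0xB6
s_1 = Round(s_0, k_0) = 0x68
s_2 = Round(s_1, k_1) = 0x00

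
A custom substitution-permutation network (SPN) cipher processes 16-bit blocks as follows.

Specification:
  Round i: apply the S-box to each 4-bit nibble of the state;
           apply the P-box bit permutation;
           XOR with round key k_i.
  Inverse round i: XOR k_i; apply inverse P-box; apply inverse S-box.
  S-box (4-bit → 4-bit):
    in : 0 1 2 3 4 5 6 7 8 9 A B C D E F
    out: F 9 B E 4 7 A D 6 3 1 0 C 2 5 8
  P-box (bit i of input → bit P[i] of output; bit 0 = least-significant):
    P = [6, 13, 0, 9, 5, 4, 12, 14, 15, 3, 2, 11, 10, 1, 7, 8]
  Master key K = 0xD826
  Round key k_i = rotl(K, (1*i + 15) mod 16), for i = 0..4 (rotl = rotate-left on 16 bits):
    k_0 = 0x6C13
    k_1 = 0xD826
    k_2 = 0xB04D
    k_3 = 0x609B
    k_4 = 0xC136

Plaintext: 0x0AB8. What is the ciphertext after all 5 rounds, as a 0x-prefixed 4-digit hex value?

0xD2AA

s_0 = plaintext = 0x0AB8
s_1 = Round(s_0, k_0) = 0xC990
s_2 = Round(s_1, k_1) = 0x7BDF
s_3 = Round(s_2, k_2) = 0xB7DD
s_4 = Round(s_3, k_3) = 0xC88F
s_5 = Round(s_4, k_4) = 0xD2AA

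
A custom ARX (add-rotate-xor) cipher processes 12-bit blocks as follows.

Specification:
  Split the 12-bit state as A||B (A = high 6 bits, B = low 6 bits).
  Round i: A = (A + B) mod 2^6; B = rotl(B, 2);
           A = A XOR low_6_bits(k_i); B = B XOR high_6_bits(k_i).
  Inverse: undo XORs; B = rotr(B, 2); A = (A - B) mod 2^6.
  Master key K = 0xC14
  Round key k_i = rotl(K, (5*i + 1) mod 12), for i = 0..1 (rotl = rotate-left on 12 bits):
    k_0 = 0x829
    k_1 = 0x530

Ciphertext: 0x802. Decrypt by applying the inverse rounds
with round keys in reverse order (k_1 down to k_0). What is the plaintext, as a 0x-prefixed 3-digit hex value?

0xC51

s_0 = ciphertext = 0x802
s_1 = InvRound(s_0, k_1) = 0xAE5
s_2 = InvRound(s_1, k_0) = 0xC51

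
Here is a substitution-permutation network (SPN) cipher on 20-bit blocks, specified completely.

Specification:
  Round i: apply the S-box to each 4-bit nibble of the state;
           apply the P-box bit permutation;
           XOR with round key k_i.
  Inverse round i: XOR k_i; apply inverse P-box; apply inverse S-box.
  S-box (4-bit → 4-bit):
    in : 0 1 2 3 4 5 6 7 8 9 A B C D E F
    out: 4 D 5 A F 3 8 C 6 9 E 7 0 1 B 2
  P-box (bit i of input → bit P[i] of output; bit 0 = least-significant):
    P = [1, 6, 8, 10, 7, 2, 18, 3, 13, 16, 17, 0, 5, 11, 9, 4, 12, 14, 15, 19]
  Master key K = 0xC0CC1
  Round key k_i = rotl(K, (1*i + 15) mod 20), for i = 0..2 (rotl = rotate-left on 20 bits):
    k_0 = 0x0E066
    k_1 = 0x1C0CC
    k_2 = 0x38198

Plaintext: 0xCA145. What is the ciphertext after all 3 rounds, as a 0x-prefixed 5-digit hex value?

0xCF057

s_0 = plaintext = 0xCA145
s_1 = Round(s_0, k_0) = 0x6CAB9
s_2 = Round(s_1, k_1) = 0xEC44B
s_3 = Round(s_2, k_2) = 0xCF057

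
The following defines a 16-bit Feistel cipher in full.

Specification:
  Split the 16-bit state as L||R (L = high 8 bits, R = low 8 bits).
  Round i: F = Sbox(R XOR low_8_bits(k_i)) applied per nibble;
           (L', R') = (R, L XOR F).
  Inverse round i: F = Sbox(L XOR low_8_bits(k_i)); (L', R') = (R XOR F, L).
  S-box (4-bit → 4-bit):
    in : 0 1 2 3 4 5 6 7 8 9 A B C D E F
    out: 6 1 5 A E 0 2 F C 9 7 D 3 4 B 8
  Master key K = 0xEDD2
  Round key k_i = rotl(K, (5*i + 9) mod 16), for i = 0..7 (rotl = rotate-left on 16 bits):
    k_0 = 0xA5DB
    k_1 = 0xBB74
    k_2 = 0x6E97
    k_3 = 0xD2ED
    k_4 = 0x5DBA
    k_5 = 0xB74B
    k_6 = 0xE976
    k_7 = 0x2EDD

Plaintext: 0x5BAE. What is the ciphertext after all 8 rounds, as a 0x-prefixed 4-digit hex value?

s_0 = plaintext = 0x5BAE
s_1 = Round(s_0, k_0) = 0xAEAB
s_2 = Round(s_1, k_1) = 0xABE6
s_3 = Round(s_2, k_2) = 0xE65A
s_4 = Round(s_3, k_3) = 0x5A39
s_5 = Round(s_4, k_4) = 0x3990
s_6 = Round(s_5, k_5) = 0x9074
s_7 = Round(s_6, k_6) = 0x74F5
s_8 = Round(s_7, k_7) = 0xF528

0xF528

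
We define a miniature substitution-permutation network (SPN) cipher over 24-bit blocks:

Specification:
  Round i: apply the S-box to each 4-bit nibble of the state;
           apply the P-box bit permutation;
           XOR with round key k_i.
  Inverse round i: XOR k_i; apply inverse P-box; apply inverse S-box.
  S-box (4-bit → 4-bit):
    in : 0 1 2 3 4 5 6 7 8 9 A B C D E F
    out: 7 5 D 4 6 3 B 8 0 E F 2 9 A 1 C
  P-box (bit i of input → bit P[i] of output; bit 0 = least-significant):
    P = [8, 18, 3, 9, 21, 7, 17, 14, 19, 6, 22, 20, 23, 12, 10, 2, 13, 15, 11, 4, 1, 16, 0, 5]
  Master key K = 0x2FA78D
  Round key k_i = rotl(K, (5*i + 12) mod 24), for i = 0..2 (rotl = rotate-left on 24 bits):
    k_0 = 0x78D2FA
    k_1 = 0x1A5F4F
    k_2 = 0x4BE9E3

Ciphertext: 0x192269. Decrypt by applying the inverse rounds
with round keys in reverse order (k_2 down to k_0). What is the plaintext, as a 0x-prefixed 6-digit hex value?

0x5AD484

s_0 = ciphertext = 0x192269
s_1 = InvRound(s_0, k_2) = 0xE48F92
s_2 = InvRound(s_1, k_1) = 0x3D6AA4
s_3 = InvRound(s_2, k_0) = 0x5AD484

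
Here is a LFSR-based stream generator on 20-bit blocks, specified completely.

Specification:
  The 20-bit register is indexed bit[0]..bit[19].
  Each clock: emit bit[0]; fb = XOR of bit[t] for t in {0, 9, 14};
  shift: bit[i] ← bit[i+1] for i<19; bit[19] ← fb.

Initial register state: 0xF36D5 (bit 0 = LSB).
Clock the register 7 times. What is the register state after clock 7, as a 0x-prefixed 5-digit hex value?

0xE5E6D

reg_0 = 0xF36D5
clock 1: out=1, reg = 0x79B6A
clock 2: out=0, reg = 0xBCDB5
clock 3: out=1, reg = 0x5E6DA
clock 4: out=0, reg = 0x2F36D
clock 5: out=1, reg = 0x979B6
clock 6: out=0, reg = 0xCBCDB
clock 7: out=1, reg = 0xE5E6D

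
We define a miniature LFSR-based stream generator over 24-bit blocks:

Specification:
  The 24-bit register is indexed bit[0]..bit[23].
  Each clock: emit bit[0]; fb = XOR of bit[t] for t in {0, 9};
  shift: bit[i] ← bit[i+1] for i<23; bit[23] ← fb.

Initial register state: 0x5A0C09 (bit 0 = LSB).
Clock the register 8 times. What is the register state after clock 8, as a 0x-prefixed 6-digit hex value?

0x0F5A0C

reg_0 = 0x5A0C09
clock 1: out=1, reg = 0xAD0604
clock 2: out=0, reg = 0xD68302
clock 3: out=0, reg = 0xEB4181
clock 4: out=1, reg = 0xF5A0C0
clock 5: out=0, reg = 0x7AD060
clock 6: out=0, reg = 0x3D6830
clock 7: out=0, reg = 0x1EB418
clock 8: out=0, reg = 0x0F5A0C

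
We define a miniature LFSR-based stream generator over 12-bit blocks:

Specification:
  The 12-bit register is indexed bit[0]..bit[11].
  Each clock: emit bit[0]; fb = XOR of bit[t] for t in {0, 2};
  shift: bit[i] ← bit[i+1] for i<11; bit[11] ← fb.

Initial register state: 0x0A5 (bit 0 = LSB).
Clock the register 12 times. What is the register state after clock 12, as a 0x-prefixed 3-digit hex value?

reg_0 = 0x0A5
clock 1: out=1, reg = 0x052
clock 2: out=0, reg = 0x029
clock 3: out=1, reg = 0x814
clock 4: out=0, reg = 0xC0A
clock 5: out=0, reg = 0x605
clock 6: out=1, reg = 0x302
clock 7: out=0, reg = 0x181
clock 8: out=1, reg = 0x8C0
clock 9: out=0, reg = 0x460
clock 10: out=0, reg = 0x230
clock 11: out=0, reg = 0x118
clock 12: out=0, reg = 0x08C

0x08C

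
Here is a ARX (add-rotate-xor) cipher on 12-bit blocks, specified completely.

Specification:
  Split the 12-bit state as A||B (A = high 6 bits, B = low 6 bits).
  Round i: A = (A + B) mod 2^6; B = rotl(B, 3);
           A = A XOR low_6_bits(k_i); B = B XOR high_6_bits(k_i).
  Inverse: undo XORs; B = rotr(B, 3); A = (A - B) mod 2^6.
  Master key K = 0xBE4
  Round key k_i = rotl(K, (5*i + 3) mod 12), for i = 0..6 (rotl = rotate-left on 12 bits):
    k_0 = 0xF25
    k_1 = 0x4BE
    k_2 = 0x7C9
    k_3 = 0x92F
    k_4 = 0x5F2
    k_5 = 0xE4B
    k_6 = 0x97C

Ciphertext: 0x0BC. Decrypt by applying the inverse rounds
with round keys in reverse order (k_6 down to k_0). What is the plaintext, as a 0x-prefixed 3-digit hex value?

s_0 = ciphertext = 0x0BC
s_1 = InvRound(s_0, k_6) = 0xCCB
s_2 = InvRound(s_1, k_5) = 0x896
s_3 = InvRound(s_2, k_4) = 0x208
s_4 = InvRound(s_3, k_3) = 0x0A5
s_5 = InvRound(s_4, k_2) = 0xD17
s_6 = InvRound(s_5, k_1) = 0x8A8
s_7 = InvRound(s_6, k_0) = 0x962

0x962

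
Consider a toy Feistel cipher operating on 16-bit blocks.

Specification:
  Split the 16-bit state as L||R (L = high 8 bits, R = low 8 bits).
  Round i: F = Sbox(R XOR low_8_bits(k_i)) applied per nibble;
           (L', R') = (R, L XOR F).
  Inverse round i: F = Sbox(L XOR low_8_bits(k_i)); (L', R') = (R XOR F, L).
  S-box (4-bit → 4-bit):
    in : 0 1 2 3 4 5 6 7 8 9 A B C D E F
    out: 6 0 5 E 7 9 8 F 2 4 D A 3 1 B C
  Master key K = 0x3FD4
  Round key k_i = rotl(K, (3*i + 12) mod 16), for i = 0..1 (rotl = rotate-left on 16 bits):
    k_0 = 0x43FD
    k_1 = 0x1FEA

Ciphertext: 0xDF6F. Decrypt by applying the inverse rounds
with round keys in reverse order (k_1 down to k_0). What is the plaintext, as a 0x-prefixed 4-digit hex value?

0x2586

s_0 = ciphertext = 0xDF6F
s_1 = InvRound(s_0, k_1) = 0x86DF
s_2 = InvRound(s_1, k_0) = 0x2586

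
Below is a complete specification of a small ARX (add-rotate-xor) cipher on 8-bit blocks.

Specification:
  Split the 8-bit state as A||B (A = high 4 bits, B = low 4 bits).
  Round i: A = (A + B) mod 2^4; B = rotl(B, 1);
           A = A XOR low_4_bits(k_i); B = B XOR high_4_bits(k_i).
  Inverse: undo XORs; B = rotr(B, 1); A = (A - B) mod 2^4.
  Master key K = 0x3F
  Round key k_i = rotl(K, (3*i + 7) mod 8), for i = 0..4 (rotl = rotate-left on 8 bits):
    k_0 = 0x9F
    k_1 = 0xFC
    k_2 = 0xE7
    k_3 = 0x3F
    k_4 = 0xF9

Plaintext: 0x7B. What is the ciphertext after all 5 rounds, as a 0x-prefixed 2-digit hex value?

0x43

s_0 = plaintext = 0x7B
s_1 = Round(s_0, k_0) = 0xDE
s_2 = Round(s_1, k_1) = 0x72
s_3 = Round(s_2, k_2) = 0xEA
s_4 = Round(s_3, k_3) = 0x76
s_5 = Round(s_4, k_4) = 0x43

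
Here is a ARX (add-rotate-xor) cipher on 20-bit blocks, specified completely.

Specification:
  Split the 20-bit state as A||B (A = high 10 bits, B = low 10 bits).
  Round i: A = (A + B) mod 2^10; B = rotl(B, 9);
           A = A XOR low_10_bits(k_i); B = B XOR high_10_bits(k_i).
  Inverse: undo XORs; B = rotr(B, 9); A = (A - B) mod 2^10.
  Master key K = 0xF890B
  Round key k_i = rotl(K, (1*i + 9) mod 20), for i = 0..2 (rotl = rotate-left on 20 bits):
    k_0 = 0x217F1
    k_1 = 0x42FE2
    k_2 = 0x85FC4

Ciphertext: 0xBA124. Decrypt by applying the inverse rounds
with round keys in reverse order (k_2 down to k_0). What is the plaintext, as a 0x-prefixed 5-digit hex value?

0x418B9

s_0 = ciphertext = 0xBA124
s_1 = InvRound(s_0, k_2) = 0xB1667
s_2 = InvRound(s_1, k_1) = 0x93AD9
s_3 = InvRound(s_2, k_0) = 0x418B9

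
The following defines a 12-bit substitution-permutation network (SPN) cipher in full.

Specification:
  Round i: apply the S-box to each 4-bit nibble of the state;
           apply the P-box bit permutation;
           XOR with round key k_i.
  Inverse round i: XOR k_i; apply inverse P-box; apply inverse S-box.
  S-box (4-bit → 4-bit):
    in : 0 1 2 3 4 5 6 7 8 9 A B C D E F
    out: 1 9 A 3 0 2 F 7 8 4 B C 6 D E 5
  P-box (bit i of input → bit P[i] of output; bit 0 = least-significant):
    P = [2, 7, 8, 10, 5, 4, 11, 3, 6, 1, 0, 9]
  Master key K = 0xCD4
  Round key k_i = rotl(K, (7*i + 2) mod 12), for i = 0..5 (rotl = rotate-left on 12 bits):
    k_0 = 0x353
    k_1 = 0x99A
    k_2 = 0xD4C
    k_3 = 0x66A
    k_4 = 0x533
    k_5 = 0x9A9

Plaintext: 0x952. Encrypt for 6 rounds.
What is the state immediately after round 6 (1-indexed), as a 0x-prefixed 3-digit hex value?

0x092

s_0 = plaintext = 0x952
s_1 = Round(s_0, k_0) = 0x7C2
s_2 = Round(s_1, k_1) = 0x549
s_3 = Round(s_2, k_2) = 0xC4E
s_4 = Round(s_3, k_3) = 0x3E9
s_5 = Round(s_4, k_4) = 0xC69
s_6 = Round(s_5, k_5) = 0x092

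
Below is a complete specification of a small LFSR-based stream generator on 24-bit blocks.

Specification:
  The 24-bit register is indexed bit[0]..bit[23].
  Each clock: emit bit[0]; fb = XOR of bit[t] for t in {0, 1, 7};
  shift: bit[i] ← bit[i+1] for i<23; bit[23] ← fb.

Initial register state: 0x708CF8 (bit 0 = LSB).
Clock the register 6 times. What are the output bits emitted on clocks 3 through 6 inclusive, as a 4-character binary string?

reg_0 = 0x708CF8
clock 1: out=0, reg = 0xB8467C
clock 2: out=0, reg = 0x5C233E
clock 3: out=0, reg = 0xAE119F
clock 4: out=1, reg = 0xD708CF
clock 5: out=1, reg = 0xEB8467
clock 6: out=1, reg = 0x75C233

0111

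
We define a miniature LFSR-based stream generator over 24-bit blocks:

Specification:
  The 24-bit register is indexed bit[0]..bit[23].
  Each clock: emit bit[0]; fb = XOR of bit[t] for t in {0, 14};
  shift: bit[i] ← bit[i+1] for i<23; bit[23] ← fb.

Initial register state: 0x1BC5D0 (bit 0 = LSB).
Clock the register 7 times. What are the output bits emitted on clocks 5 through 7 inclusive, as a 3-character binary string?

101

reg_0 = 0x1BC5D0
clock 1: out=0, reg = 0x8DE2E8
clock 2: out=0, reg = 0xC6F174
clock 3: out=0, reg = 0xE378BA
clock 4: out=0, reg = 0xF1BC5D
clock 5: out=1, reg = 0xF8DE2E
clock 6: out=0, reg = 0xFC6F17
clock 7: out=1, reg = 0x7E378B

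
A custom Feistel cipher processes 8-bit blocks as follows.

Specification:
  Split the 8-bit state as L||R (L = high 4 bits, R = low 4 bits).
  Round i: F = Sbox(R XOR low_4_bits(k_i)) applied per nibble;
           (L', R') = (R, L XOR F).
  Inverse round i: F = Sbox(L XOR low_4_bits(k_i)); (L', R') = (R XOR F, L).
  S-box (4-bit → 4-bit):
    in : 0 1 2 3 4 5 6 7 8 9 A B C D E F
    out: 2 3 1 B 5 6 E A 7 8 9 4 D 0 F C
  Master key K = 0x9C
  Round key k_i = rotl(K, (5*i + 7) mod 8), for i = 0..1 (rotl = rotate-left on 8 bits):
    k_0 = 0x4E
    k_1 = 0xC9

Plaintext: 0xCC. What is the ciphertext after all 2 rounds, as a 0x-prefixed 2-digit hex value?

s_0 = plaintext = 0xCC
s_1 = Round(s_0, k_0) = 0xCD
s_2 = Round(s_1, k_1) = 0xD9

0xD9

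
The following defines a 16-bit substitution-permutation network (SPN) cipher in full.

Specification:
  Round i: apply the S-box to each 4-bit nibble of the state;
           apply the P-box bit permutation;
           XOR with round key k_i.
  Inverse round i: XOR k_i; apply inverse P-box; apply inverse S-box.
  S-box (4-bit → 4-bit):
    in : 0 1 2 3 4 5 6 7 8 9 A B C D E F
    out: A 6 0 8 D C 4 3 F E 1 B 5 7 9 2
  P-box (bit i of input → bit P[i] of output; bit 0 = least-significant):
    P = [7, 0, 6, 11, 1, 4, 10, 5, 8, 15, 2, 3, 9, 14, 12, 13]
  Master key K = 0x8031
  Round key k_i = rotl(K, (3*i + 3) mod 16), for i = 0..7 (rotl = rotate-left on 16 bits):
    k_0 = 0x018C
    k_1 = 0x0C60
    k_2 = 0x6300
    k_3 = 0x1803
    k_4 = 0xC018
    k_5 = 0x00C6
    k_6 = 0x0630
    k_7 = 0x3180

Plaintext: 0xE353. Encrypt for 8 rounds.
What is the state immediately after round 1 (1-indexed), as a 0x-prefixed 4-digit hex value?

0x2FA4

s_0 = plaintext = 0xE353
s_1 = Round(s_0, k_0) = 0x2FA4
s_2 = Round(s_1, k_1) = 0x84A2
s_3 = Round(s_2, k_2) = 0x100E
s_4 = Round(s_3, k_3) = 0xC0BB
s_5 = Round(s_4, k_4) = 0x5AA3
s_6 = Round(s_5, k_5) = 0x39C4
s_7 = Round(s_6, k_6) = 0xAAFE
s_8 = Round(s_7, k_7) = 0x3A10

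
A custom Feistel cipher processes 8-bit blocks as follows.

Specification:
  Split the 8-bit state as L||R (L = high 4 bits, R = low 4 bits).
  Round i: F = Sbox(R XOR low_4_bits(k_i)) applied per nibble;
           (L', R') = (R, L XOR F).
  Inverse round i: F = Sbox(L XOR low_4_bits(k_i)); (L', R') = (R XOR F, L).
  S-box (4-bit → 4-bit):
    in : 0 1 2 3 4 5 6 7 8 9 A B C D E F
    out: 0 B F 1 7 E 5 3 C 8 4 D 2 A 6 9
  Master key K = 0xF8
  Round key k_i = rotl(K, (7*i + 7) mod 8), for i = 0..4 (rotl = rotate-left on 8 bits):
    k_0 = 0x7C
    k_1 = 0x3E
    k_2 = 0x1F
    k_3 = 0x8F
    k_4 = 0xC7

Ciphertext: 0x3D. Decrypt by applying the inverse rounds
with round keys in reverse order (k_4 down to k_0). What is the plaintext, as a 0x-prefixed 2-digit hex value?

0x70

s_0 = ciphertext = 0x3D
s_1 = InvRound(s_0, k_4) = 0xA3
s_2 = InvRound(s_1, k_3) = 0xDA
s_3 = InvRound(s_2, k_2) = 0x5D
s_4 = InvRound(s_3, k_1) = 0x05
s_5 = InvRound(s_4, k_0) = 0x70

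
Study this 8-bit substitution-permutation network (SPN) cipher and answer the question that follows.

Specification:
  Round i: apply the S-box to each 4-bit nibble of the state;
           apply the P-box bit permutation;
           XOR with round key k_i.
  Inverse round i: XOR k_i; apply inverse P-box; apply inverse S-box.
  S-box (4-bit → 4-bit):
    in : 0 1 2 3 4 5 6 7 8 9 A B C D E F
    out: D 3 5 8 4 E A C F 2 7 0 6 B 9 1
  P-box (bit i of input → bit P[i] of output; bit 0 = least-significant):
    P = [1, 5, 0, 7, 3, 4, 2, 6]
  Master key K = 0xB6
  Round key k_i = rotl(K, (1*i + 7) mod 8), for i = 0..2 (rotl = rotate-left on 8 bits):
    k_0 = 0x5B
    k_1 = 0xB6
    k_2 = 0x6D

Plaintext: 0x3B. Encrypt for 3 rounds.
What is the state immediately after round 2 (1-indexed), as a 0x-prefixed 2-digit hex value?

0xAE

s_0 = plaintext = 0x3B
s_1 = Round(s_0, k_0) = 0x1B
s_2 = Round(s_1, k_1) = 0xAE
s_3 = Round(s_2, k_2) = 0xF3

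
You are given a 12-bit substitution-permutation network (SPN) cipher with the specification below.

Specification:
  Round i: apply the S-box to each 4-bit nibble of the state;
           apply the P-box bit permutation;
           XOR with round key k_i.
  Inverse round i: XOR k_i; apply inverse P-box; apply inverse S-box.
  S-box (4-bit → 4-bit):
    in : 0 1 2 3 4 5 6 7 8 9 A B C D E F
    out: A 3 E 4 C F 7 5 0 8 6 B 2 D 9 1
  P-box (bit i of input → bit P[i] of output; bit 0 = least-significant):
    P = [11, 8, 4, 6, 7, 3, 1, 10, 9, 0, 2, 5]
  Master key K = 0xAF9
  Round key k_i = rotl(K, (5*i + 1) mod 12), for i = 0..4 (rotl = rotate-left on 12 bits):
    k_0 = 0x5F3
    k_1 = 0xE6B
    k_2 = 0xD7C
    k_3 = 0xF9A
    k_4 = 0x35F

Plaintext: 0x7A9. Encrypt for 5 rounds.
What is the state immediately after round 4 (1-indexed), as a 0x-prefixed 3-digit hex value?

s_0 = plaintext = 0x7A9
s_1 = Round(s_0, k_0) = 0x7BD
s_2 = Round(s_1, k_1) = 0x0B7
s_3 = Round(s_2, k_2) = 0x1C5
s_4 = Round(s_3, k_3) = 0x4C3
s_5 = Round(s_4, k_4) = 0x363

0x4C3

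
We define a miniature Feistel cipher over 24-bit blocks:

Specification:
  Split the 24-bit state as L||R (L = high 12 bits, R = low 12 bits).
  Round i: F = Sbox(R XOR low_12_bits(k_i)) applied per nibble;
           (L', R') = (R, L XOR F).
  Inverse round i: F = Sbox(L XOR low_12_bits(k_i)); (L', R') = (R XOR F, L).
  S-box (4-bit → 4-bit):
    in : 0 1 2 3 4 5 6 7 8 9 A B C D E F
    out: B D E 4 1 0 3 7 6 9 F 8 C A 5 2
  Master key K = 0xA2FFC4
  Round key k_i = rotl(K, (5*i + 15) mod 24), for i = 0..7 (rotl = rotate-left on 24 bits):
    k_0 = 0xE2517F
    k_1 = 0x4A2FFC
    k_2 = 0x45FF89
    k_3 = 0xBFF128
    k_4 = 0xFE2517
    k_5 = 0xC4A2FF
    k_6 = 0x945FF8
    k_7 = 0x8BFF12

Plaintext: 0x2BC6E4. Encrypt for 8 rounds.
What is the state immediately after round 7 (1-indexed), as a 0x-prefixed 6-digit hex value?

s_0 = plaintext = 0x2BC6E4
s_1 = Round(s_0, k_0) = 0x6E4524
s_2 = Round(s_1, k_1) = 0x524942
s_3 = Round(s_2, k_2) = 0x9426EC
s_4 = Round(s_3, k_3) = 0x6ECE83
s_5 = Round(s_4, k_4) = 0xE83E7D
s_6 = Round(s_5, k_5) = 0xE7D2ED
s_7 = Round(s_6, k_6) = 0x2ED4AD
s_8 = Round(s_7, k_7) = 0x4ADA6F

0x2ED4AD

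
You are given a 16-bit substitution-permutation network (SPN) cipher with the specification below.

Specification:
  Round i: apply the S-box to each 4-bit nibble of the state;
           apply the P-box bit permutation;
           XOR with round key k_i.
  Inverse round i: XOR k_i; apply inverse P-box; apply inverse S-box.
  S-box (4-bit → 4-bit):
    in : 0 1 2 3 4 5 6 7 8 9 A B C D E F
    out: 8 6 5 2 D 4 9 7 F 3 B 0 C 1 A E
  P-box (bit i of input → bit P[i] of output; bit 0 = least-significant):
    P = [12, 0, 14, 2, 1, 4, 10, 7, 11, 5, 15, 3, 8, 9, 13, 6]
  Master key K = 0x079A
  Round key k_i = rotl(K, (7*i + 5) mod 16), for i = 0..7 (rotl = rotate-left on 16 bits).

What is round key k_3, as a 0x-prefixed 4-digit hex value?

K = 0x079A
k_0 = rotl(K, (7*0+5) mod 16) = rotl(K, 5) = 0xF340
k_1 = rotl(K, (7*1+5) mod 16) = rotl(K, 12) = 0xA079
k_2 = rotl(K, (7*2+5) mod 16) = rotl(K, 3) = 0x3CD0
k_3 = rotl(K, (7*3+5) mod 16) = rotl(K, 10) = 0x681E

0x681E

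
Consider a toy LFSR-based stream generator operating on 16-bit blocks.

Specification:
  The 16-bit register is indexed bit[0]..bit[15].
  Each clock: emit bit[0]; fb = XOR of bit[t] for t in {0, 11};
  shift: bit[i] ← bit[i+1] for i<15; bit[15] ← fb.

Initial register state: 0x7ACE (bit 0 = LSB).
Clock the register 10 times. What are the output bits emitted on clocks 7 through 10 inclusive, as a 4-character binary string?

reg_0 = 0x7ACE
clock 1: out=0, reg = 0xBD67
clock 2: out=1, reg = 0x5EB3
clock 3: out=1, reg = 0x2F59
clock 4: out=1, reg = 0x17AC
clock 5: out=0, reg = 0x0BD6
clock 6: out=0, reg = 0x85EB
clock 7: out=1, reg = 0xC2F5
clock 8: out=1, reg = 0xE17A
clock 9: out=0, reg = 0x70BD
clock 10: out=1, reg = 0xB85E

1101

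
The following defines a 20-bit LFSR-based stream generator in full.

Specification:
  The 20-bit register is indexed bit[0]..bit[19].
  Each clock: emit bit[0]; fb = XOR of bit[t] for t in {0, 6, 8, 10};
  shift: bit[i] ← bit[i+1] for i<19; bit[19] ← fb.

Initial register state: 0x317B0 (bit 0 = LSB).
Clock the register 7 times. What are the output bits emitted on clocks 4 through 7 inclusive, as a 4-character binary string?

0110

reg_0 = 0x317B0
clock 1: out=0, reg = 0x18BD8
clock 2: out=0, reg = 0x0C5EC
clock 3: out=0, reg = 0x862F6
clock 4: out=0, reg = 0xC317B
clock 5: out=1, reg = 0xE18BD
clock 6: out=1, reg = 0xF0C5E
clock 7: out=0, reg = 0x7862F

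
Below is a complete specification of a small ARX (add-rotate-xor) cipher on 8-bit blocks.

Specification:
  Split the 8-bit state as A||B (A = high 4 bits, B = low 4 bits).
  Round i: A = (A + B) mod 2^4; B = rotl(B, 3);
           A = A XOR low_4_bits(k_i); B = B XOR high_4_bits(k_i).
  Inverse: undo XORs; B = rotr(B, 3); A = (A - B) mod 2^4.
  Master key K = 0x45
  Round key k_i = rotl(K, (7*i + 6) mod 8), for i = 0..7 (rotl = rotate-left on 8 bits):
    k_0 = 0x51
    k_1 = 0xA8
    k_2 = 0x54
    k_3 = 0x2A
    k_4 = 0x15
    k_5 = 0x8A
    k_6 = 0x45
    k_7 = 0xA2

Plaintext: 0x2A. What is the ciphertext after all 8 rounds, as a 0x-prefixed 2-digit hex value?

s_0 = plaintext = 0x2A
s_1 = Round(s_0, k_0) = 0xD0
s_2 = Round(s_1, k_1) = 0x5A
s_3 = Round(s_2, k_2) = 0xB0
s_4 = Round(s_3, k_3) = 0x12
s_5 = Round(s_4, k_4) = 0x60
s_6 = Round(s_5, k_5) = 0xC8
s_7 = Round(s_6, k_6) = 0x10
s_8 = Round(s_7, k_7) = 0x3A

0x3A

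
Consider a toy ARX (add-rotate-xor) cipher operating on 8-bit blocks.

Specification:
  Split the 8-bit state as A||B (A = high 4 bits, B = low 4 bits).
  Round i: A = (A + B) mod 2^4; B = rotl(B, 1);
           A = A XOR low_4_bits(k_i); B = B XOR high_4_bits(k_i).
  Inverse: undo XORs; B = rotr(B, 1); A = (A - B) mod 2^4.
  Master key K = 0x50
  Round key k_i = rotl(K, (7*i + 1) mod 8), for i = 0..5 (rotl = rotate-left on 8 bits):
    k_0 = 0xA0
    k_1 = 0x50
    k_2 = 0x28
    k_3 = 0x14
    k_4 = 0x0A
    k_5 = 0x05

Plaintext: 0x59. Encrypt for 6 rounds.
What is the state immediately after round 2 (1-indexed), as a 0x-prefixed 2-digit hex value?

0x76

s_0 = plaintext = 0x59
s_1 = Round(s_0, k_0) = 0xE9
s_2 = Round(s_1, k_1) = 0x76
s_3 = Round(s_2, k_2) = 0x5E
s_4 = Round(s_3, k_3) = 0x7C
s_5 = Round(s_4, k_4) = 0x99
s_6 = Round(s_5, k_5) = 0x73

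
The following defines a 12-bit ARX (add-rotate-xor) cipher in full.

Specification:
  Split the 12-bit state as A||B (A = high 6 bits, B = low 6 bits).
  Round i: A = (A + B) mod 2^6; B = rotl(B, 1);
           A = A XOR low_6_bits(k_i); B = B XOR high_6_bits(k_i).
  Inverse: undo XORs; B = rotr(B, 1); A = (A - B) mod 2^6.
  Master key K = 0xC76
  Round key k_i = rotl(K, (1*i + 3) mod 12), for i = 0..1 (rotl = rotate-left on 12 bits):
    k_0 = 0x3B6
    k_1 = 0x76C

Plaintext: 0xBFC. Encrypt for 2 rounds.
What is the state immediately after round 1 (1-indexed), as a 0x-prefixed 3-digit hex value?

s_0 = plaintext = 0xBFC
s_1 = Round(s_0, k_0) = 0x777
s_2 = Round(s_1, k_1) = 0xE32

0x777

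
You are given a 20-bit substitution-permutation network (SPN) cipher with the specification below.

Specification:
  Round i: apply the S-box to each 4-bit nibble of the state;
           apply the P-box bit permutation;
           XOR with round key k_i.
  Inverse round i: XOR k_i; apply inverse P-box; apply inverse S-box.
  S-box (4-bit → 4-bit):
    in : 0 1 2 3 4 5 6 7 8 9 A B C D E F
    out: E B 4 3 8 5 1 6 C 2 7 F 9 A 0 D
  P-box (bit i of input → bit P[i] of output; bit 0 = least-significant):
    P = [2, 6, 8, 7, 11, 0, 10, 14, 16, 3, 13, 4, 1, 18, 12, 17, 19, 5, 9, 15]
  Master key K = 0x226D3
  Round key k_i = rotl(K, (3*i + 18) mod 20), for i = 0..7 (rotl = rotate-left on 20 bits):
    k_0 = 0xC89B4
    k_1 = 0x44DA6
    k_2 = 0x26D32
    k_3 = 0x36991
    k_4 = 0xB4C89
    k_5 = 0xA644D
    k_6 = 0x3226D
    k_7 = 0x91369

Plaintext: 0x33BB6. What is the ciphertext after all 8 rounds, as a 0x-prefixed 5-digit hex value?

s_0 = plaintext = 0x33BB6
s_1 = Round(s_0, k_0) = 0x1E58B
s_2 = Round(s_1, k_1) = 0xDA842
s_3 = Round(s_2, k_2) = 0x69C00
s_4 = Round(s_3, k_3) = 0xE2C40
s_5 = Round(s_4, k_4) = 0xA1D59
s_6 = Round(s_5, k_5) = 0x46A37
s_7 = Round(s_6, k_6) = 0x28B26
s_8 = Round(s_7, k_7) = 0xA2575

0xA2575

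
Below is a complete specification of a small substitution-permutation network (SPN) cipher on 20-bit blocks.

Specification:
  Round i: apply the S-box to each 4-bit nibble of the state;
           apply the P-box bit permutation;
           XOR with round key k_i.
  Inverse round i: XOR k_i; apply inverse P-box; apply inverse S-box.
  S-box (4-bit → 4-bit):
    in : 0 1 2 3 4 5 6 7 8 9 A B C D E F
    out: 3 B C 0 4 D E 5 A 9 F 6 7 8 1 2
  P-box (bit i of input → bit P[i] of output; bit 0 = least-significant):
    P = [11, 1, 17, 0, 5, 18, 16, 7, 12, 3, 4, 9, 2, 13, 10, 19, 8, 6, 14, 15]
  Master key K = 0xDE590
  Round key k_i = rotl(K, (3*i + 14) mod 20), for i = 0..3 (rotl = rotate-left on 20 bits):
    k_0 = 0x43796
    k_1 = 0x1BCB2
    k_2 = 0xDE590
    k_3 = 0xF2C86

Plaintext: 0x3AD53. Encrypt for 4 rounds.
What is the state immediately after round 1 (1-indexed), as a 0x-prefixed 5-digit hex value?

0xD1132

s_0 = plaintext = 0x3AD53
s_1 = Round(s_0, k_0) = 0xD1132
s_2 = Round(s_1, k_1) = 0xB0EBF
s_3 = Round(s_2, k_2) = 0x895D6
s_4 = Round(s_3, k_3) = 0x5BE51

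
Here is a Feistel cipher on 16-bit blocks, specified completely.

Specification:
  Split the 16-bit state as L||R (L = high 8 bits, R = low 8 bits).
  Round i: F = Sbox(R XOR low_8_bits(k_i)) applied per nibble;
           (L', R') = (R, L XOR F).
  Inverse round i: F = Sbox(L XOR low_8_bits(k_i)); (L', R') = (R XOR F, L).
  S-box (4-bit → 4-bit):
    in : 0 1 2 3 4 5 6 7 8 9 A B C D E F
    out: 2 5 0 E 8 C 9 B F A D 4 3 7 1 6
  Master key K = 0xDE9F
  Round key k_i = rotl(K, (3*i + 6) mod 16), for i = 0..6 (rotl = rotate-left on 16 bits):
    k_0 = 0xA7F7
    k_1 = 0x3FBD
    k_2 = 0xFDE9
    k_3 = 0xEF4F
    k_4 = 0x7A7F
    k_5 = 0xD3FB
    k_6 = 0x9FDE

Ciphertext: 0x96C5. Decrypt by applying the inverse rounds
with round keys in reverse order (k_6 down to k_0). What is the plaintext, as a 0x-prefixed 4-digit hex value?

0xE577

s_0 = ciphertext = 0x96C5
s_1 = InvRound(s_0, k_6) = 0x4A96
s_2 = InvRound(s_1, k_5) = 0xD34A
s_3 = InvRound(s_2, k_4) = 0x99D3
s_4 = InvRound(s_3, k_3) = 0xAA99
s_5 = InvRound(s_4, k_2) = 0x17AA
s_6 = InvRound(s_5, k_1) = 0x7717
s_7 = InvRound(s_6, k_0) = 0xE577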